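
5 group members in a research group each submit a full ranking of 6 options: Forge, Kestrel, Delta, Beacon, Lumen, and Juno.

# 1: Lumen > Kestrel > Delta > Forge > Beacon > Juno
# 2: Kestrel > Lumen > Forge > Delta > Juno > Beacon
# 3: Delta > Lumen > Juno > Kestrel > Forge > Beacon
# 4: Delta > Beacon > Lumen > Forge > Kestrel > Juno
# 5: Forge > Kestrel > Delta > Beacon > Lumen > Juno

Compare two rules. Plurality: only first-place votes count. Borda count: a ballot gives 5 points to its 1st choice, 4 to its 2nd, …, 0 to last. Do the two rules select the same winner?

Yes

Plurality first-place counts: Forge 1, Kestrel 1, Delta 2, Beacon 0, Lumen 1, Juno 0 → Delta.
Borda totals: Forge 13, Kestrel 16, Delta 18, Beacon 7, Lumen 17, Juno 4 → Delta.
The two rules agree on Delta.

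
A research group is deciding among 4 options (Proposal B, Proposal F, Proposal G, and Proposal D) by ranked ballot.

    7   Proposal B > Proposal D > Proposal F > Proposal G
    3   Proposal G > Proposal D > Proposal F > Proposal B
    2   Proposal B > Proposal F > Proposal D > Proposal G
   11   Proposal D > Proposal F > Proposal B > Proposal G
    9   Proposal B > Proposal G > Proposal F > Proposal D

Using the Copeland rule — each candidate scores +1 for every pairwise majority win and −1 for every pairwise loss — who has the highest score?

Pairwise results:
  Proposal B vs Proposal F: Proposal B wins 18–14.
  Proposal B vs Proposal G: Proposal B wins 29–3.
  Proposal B vs Proposal D: Proposal B wins 18–14.
  Proposal F vs Proposal G: Proposal F wins 20–12.
  Proposal F vs Proposal D: Proposal D wins 21–11.
  Proposal G vs Proposal D: Proposal D wins 20–12.
Copeland scores (wins − losses):
  Proposal B: 3 − 0 = 3
  Proposal F: 1 − 2 = -1
  Proposal G: 0 − 3 = -3
  Proposal D: 2 − 1 = 1
Proposal B has the best Copeland score.

Proposal B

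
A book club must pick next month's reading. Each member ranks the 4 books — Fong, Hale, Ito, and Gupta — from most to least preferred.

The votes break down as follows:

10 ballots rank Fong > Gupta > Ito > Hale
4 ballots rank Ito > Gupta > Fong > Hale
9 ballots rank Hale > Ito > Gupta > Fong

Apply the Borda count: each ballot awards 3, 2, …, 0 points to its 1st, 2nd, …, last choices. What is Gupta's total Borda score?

37

Borda scores:
  Fong: 10·3 + 4·1 + 9·0 = 34
  Hale: 10·0 + 4·0 + 9·3 = 27
  Ito: 10·1 + 4·3 + 9·2 = 40
  Gupta: 10·2 + 4·2 + 9·1 = 37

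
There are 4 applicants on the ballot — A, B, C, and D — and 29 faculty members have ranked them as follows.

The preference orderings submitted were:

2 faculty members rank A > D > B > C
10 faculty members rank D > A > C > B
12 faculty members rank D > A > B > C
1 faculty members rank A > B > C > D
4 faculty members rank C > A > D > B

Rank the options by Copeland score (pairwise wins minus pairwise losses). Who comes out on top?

D

Pairwise results:
  A vs B: A wins 29–0.
  A vs C: A wins 25–4.
  A vs D: D wins 22–7.
  B vs C: B wins 15–14.
  B vs D: D wins 28–1.
  C vs D: D wins 24–5.
Copeland scores (wins − losses):
  A: 2 − 1 = 1
  B: 1 − 2 = -1
  C: 0 − 3 = -3
  D: 3 − 0 = 3
D has the best Copeland score.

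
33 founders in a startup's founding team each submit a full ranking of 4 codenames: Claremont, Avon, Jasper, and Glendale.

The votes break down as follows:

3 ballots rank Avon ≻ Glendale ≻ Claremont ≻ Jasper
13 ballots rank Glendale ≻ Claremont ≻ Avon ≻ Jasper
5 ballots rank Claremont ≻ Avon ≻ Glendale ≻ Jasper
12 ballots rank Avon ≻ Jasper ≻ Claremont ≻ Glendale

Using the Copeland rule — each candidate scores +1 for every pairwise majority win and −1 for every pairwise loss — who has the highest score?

Pairwise results:
  Claremont vs Avon: Claremont wins 18–15.
  Claremont vs Jasper: Claremont wins 21–12.
  Claremont vs Glendale: Claremont wins 17–16.
  Avon vs Jasper: Avon wins 33–0.
  Avon vs Glendale: Avon wins 20–13.
  Jasper vs Glendale: Glendale wins 21–12.
Copeland scores (wins − losses):
  Claremont: 3 − 0 = 3
  Avon: 2 − 1 = 1
  Jasper: 0 − 3 = -3
  Glendale: 1 − 2 = -1
Claremont has the best Copeland score.

Claremont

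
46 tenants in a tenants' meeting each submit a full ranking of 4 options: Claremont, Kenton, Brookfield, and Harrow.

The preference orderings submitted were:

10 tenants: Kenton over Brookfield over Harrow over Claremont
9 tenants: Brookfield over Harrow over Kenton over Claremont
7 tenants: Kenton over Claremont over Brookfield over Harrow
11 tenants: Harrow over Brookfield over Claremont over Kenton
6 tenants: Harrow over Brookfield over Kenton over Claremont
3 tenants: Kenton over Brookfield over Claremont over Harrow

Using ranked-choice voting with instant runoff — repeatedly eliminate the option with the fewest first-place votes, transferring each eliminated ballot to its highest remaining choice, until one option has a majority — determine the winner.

Round 1: Kenton 20, Harrow 17, Brookfield 9, Claremont 0. Claremont has the fewest and is eliminated.
Round 2: Kenton 20, Harrow 17, Brookfield 9. Brookfield has the fewest and is eliminated.
Round 3: Harrow 26, Kenton 20. Harrow has a majority.

Harrow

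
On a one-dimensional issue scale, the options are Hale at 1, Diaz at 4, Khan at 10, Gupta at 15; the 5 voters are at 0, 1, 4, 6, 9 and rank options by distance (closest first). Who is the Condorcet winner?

Diaz

With single-peaked preferences on a line, the Condorcet winner is the candidate closest to the median voter.
The median voter (position 4) is closest to Diaz at 4.
Check: Diaz vs Gupta — voters closer to Diaz: 5 of 5.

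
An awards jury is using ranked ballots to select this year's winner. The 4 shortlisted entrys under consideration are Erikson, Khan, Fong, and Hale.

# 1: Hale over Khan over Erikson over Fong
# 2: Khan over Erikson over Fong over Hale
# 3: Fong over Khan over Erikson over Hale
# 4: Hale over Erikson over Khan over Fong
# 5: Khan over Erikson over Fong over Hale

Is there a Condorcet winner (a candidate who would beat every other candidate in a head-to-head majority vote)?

Yes

Head-to-head results (5 voters total):
Erikson vs Khan: Khan wins 4–1.
Erikson vs Fong: Erikson wins 4–1.
Erikson vs Hale: Erikson wins 3–2.
Khan vs Fong: Khan wins 4–1.
Khan vs Hale: Khan wins 3–2.
Fong vs Hale: Fong wins 3–2.
Khan beats each rival — Erikson (4–1), Fong (4–1), Hale (3–2) — so Khan is the Condorcet winner.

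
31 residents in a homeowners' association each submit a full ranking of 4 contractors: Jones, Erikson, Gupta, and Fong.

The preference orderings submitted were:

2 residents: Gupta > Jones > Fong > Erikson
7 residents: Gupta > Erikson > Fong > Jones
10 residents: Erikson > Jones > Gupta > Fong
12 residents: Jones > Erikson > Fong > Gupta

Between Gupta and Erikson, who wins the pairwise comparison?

Ballots ranking Gupta above Erikson: 2+7 = 9.
Ballots ranking Erikson above Gupta: 10+12 = 22.
Erikson wins the head-to-head, 22–9.

Erikson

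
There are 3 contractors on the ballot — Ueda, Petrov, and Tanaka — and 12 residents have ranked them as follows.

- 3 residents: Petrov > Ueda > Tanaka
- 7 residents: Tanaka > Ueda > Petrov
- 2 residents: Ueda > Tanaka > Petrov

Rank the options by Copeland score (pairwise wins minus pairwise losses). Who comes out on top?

Pairwise results:
  Ueda vs Petrov: Ueda wins 9–3.
  Ueda vs Tanaka: Tanaka wins 7–5.
  Petrov vs Tanaka: Tanaka wins 9–3.
Copeland scores (wins − losses):
  Ueda: 1 − 1 = 0
  Petrov: 0 − 2 = -2
  Tanaka: 2 − 0 = 2
Tanaka has the best Copeland score.

Tanaka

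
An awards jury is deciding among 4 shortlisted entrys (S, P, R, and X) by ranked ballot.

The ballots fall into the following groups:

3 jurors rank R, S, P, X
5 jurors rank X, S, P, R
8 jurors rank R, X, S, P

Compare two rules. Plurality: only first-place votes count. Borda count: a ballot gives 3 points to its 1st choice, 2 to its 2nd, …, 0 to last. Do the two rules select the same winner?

Plurality first-place counts: S 0, P 0, R 11, X 5 → R.
Borda totals: S 24, P 8, R 33, X 31 → R.
The two rules agree on R.

Yes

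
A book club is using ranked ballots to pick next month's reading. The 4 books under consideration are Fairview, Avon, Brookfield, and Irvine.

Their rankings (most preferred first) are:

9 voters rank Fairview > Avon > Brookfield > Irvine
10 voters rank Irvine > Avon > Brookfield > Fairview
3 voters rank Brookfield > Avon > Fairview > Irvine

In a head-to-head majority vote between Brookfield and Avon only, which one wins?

Avon

Ballots ranking Brookfield above Avon: 3.
Ballots ranking Avon above Brookfield: 9+10 = 19.
Avon wins the head-to-head, 19–3.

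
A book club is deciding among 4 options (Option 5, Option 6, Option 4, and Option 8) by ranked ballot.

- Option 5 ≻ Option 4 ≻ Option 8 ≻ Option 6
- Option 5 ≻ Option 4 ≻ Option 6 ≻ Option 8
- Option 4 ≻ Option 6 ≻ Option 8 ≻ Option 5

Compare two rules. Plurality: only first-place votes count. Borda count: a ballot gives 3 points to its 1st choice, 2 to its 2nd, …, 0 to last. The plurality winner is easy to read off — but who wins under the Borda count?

Plurality first-place counts: Option 5 2, Option 6 0, Option 4 1, Option 8 0 → Option 5.
Borda totals: Option 5 6, Option 6 3, Option 4 7, Option 8 2 → Option 4.

Option 4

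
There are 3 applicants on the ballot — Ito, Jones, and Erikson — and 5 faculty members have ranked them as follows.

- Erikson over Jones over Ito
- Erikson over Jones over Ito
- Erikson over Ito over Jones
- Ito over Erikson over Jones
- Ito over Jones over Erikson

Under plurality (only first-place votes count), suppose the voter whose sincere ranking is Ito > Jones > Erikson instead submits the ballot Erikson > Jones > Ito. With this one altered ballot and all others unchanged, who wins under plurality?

Erikson

First-place totals with the altered ballot: Ito 1, Jones 0, Erikson 4.
The winner is unchanged: still Erikson.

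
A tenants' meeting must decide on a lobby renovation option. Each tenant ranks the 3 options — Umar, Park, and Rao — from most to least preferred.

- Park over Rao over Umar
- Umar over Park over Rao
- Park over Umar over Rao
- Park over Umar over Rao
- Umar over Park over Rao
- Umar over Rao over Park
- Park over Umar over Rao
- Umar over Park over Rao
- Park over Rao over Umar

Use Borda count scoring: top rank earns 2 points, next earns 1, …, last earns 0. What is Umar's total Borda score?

Borda scores:
  Umar: 0 + 2 + 1 + 1 + 2 + 2 + 1 + 2 + 0 = 11
  Park: 2 + 1 + 2 + 2 + 1 + 0 + 2 + 1 + 2 = 13
  Rao: 1 + 0 + 0 + 0 + 0 + 1 + 0 + 0 + 1 = 3

11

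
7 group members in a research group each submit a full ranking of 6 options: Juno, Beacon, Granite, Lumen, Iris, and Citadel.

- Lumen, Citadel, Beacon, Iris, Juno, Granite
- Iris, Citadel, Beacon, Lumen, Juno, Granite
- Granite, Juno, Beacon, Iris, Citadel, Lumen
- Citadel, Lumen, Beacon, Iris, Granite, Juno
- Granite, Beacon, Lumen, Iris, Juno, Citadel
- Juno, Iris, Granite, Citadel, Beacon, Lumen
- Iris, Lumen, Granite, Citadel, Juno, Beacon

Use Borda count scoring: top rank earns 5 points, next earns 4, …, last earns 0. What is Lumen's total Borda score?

18

Borda scores:
  Juno: 1 + 1 + 4 + 0 + 1 + 5 + 1 = 13
  Beacon: 3 + 3 + 3 + 3 + 4 + 1 + 0 = 17
  Granite: 0 + 0 + 5 + 1 + 5 + 3 + 3 = 17
  Lumen: 5 + 2 + 0 + 4 + 3 + 0 + 4 = 18
  Iris: 2 + 5 + 2 + 2 + 2 + 4 + 5 = 22
  Citadel: 4 + 4 + 1 + 5 + 0 + 2 + 2 = 18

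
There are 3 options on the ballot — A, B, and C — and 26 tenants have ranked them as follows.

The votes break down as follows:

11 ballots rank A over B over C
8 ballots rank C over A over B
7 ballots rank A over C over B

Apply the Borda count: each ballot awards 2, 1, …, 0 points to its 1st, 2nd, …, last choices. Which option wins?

A

Borda scores:
  A: 11·2 + 8·1 + 7·2 = 44
  B: 11·1 + 8·0 + 7·0 = 11
  C: 11·0 + 8·2 + 7·1 = 23
A has the highest total.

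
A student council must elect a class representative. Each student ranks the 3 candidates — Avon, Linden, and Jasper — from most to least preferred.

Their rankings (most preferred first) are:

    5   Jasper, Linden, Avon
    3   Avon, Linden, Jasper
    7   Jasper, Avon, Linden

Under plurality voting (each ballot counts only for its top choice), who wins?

Jasper

First-place vote totals:
  Avon: 3
  Linden: 0
  Jasper: 12
Jasper has the most first-place votes.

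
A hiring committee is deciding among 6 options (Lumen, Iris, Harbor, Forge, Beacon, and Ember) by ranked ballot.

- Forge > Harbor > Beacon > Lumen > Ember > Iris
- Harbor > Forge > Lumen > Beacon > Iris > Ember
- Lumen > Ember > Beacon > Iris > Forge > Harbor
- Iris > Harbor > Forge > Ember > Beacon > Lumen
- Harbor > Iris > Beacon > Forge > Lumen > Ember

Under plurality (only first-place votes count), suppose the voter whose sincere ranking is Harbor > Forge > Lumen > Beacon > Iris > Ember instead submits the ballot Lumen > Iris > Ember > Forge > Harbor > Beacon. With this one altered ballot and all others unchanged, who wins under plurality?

First-place totals with the altered ballot: Lumen 2, Iris 1, Harbor 1, Forge 1, Beacon 0, Ember 0.
The switch changes the winner from Harbor to Lumen.

Lumen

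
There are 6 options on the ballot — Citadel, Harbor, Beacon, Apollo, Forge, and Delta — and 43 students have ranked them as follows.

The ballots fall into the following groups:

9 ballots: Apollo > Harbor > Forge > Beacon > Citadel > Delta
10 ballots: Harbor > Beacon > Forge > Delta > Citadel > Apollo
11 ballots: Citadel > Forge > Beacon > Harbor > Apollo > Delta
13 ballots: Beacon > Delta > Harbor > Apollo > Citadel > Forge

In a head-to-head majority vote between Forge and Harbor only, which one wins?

Harbor

Ballots ranking Forge above Harbor: 11.
Ballots ranking Harbor above Forge: 9+10+13 = 32.
Harbor wins the head-to-head, 32–11.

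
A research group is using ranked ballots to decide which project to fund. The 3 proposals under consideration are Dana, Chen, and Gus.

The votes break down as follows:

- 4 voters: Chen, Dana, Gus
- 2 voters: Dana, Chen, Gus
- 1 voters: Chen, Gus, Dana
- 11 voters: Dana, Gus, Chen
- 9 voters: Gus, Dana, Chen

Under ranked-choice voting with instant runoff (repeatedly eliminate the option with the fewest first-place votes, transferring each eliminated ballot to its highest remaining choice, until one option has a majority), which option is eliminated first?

Round 1: Dana 13, Gus 9, Chen 5. Chen has the fewest and is eliminated.
Round 2: Dana 17, Gus 10. Dana has a majority.

Chen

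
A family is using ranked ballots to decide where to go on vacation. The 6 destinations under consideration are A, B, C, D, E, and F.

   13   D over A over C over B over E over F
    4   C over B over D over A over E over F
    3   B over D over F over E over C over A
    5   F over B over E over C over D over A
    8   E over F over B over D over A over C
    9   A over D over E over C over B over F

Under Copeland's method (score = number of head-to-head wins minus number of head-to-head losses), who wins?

D

Pairwise results:
  A vs B: A wins 22–20.
  A vs C: A wins 30–12.
  A vs D: D wins 33–9.
  A vs E: A wins 26–16.
  A vs F: A wins 26–16.
  B vs C: C wins 26–16.
  B vs D: D wins 22–20.
  B vs E: B wins 25–17.
  B vs F: B wins 29–13.
  C vs D: D wins 33–9.
  C vs E: E wins 25–17.
  C vs F: C wins 26–16.
  D vs E: D wins 29–13.
  D vs F: D wins 29–13.
  E vs F: E wins 34–8.
Copeland scores (wins − losses):
  A: 4 − 1 = 3
  B: 2 − 3 = -1
  C: 2 − 3 = -1
  D: 5 − 0 = 5
  E: 2 − 3 = -1
  F: 0 − 5 = -5
D has the best Copeland score.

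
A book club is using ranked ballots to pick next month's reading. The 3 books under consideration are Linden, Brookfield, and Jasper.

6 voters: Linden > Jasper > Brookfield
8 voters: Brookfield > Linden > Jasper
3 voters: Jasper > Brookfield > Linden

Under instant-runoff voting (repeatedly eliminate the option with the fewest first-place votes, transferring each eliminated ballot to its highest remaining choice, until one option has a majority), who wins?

Brookfield

Round 1: Brookfield 8, Linden 6, Jasper 3. Jasper has the fewest and is eliminated.
Round 2: Brookfield 11, Linden 6. Brookfield has a majority.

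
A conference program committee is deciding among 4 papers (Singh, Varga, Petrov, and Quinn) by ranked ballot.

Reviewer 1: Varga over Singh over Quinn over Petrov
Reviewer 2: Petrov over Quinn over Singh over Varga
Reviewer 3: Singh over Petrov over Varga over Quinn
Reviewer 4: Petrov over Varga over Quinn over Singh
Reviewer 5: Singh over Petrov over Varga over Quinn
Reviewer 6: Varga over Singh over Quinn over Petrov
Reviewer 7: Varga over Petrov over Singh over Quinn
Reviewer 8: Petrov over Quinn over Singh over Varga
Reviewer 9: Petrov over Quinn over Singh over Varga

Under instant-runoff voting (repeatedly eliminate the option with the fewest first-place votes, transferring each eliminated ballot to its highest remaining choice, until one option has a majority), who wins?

Petrov

Round 1: Petrov 4, Varga 3, Singh 2, Quinn 0. Quinn has the fewest and is eliminated.
Round 2: Petrov 4, Varga 3, Singh 2. Singh has the fewest and is eliminated.
Round 3: Petrov 6, Varga 3. Petrov has a majority.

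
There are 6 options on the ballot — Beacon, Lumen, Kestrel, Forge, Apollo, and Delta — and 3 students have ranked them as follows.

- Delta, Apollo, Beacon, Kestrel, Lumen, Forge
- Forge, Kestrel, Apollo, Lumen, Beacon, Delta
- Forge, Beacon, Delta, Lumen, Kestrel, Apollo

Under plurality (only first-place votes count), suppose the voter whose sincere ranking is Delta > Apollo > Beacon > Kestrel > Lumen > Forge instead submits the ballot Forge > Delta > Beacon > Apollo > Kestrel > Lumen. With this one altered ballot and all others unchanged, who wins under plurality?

Forge

First-place totals with the altered ballot: Beacon 0, Lumen 0, Kestrel 0, Forge 3, Apollo 0, Delta 0.
The winner is unchanged: still Forge.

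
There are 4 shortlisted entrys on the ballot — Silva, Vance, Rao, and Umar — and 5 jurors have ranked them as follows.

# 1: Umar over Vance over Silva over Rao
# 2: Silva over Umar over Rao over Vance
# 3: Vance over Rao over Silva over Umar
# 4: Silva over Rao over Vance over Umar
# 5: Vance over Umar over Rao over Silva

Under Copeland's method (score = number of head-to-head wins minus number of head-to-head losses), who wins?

Vance

Pairwise results:
  Silva vs Vance: Vance wins 3–2.
  Silva vs Rao: Silva wins 3–2.
  Silva vs Umar: Silva wins 3–2.
  Vance vs Rao: Vance wins 3–2.
  Vance vs Umar: Vance wins 3–2.
  Rao vs Umar: Umar wins 3–2.
Copeland scores (wins − losses):
  Silva: 2 − 1 = 1
  Vance: 3 − 0 = 3
  Rao: 0 − 3 = -3
  Umar: 1 − 2 = -1
Vance has the best Copeland score.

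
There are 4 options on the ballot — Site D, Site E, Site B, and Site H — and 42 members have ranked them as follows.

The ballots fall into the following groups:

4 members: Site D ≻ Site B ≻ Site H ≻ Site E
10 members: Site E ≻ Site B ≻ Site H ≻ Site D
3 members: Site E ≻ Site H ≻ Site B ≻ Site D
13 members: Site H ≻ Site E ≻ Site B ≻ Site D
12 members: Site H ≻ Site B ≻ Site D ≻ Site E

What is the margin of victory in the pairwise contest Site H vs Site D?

Ballots ranking Site H above Site D: 10+3+13+12 = 38.
Ballots ranking Site D above Site H: 4.
Site H wins 38–4, a margin of 34.

34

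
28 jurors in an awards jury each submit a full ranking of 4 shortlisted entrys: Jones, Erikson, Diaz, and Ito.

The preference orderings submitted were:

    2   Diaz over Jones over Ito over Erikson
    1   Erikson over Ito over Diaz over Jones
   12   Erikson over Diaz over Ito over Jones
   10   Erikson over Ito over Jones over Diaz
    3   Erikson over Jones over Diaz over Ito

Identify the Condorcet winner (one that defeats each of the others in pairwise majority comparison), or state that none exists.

Head-to-head results (28 voters total):
Jones vs Erikson: Erikson wins 26–2.
Jones vs Diaz: Diaz wins 15–13.
Jones vs Ito: Ito wins 23–5.
Erikson vs Diaz: Erikson wins 26–2.
Erikson vs Ito: Erikson wins 26–2.
Diaz vs Ito: Diaz wins 17–11.
Erikson beats each rival — Jones (26–2), Diaz (26–2), Ito (26–2) — so Erikson is the Condorcet winner.

Erikson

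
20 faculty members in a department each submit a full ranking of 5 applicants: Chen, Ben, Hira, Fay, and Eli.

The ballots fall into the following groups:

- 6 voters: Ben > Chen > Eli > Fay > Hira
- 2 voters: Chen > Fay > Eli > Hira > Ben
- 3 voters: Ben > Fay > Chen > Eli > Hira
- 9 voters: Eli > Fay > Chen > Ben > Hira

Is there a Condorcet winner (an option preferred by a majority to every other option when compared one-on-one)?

Head-to-head results (20 voters total):
Chen vs Ben: Chen wins 11–9.
Chen vs Hira: Chen wins 20–0.
Chen vs Fay: Fay wins 12–8.
Chen vs Eli: Chen wins 11–9.
Ben vs Hira: Ben wins 18–2.
Ben vs Fay: Fay wins 11–9.
Ben vs Eli: Eli wins 11–9.
Hira vs Fay: Fay wins 20–0.
Hira vs Eli: Eli wins 20–0.
Fay vs Eli: Eli wins 15–5.
No candidate beats all others: Chen beats Eli beats Fay beats Chen, a majority cycle.

No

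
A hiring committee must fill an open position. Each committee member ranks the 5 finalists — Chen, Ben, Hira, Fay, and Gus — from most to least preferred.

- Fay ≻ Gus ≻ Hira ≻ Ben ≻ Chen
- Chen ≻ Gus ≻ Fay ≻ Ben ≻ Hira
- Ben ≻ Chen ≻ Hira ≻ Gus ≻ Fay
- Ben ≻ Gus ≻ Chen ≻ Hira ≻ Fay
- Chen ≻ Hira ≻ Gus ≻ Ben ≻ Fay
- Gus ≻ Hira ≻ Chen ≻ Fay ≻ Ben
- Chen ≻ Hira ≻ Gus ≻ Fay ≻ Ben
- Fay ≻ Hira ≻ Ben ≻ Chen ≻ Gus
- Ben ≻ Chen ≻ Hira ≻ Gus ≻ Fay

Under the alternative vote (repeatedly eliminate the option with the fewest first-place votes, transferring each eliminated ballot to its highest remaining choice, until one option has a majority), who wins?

Ben

Round 1: Chen 3, Ben 3, Fay 2, Gus 1, Hira 0. Hira has the fewest and is eliminated.
Round 2: Chen 3, Ben 3, Fay 2, Gus 1. Gus has the fewest and is eliminated.
Round 3: Chen 4, Ben 3, Fay 2. Fay has the fewest and is eliminated.
Round 4: Ben 5, Chen 4. Ben has a majority.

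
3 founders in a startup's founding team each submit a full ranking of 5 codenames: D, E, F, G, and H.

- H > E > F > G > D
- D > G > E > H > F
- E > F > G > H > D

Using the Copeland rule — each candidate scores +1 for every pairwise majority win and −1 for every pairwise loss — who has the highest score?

E

Pairwise results:
  D vs E: E wins 2–1.
  D vs F: F wins 2–1.
  D vs G: G wins 2–1.
  D vs H: H wins 2–1.
  E vs F: E wins 3–0.
  E vs G: E wins 2–1.
  E vs H: E wins 2–1.
  F vs G: F wins 2–1.
  F vs H: H wins 2–1.
  G vs H: G wins 2–1.
Copeland scores (wins − losses):
  D: 0 − 4 = -4
  E: 4 − 0 = 4
  F: 2 − 2 = 0
  G: 2 − 2 = 0
  H: 2 − 2 = 0
E has the best Copeland score.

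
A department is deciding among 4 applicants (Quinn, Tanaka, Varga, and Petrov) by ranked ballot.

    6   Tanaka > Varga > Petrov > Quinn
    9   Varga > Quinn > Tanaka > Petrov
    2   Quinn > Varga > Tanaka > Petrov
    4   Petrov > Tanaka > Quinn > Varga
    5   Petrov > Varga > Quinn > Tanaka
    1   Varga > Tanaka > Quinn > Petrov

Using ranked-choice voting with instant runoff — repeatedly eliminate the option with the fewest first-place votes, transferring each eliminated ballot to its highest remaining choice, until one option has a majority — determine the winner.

Varga

Round 1: Varga 10, Petrov 9, Tanaka 6, Quinn 2. Quinn has the fewest and is eliminated.
Round 2: Varga 12, Petrov 9, Tanaka 6. Tanaka has the fewest and is eliminated.
Round 3: Varga 18, Petrov 9. Varga has a majority.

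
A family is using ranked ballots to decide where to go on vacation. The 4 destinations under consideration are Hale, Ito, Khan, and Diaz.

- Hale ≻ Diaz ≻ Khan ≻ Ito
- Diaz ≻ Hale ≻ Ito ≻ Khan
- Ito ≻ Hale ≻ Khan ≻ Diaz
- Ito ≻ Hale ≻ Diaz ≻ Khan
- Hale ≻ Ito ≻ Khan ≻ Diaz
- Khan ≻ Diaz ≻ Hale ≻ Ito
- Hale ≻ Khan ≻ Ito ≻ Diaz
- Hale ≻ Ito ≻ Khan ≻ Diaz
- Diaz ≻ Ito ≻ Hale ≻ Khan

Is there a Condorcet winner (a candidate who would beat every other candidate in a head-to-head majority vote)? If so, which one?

Hale

Head-to-head results (9 voters total):
Hale vs Ito: Hale wins 6–3.
Hale vs Khan: Hale wins 8–1.
Hale vs Diaz: Hale wins 6–3.
Ito vs Khan: Ito wins 6–3.
Ito vs Diaz: Ito wins 5–4.
Khan vs Diaz: Khan wins 5–4.
Hale beats each rival — Ito (6–3), Khan (8–1), Diaz (6–3) — so Hale is the Condorcet winner.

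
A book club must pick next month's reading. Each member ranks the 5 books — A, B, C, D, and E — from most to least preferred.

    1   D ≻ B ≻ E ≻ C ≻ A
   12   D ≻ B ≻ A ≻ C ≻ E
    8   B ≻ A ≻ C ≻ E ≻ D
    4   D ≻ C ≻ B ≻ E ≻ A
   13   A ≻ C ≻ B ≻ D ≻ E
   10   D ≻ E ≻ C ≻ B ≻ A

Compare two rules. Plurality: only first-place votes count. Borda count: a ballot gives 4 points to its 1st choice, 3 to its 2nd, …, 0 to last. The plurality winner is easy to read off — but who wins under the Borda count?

Plurality first-place counts: A 13, B 8, C 0, D 27, E 0 → D.
Borda totals: A 100, B 115, C 100, D 121, E 44 → D.

D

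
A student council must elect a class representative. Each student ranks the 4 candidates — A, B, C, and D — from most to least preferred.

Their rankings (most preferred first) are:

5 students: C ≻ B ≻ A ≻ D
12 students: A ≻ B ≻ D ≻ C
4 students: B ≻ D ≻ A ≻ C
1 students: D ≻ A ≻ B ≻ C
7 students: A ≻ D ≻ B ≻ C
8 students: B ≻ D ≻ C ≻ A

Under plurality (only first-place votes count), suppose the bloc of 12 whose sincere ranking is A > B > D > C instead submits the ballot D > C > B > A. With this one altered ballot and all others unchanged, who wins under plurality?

First-place totals with the altered ballot: A 7, B 12, C 5, D 13.
The switch changes the winner from A to D.

D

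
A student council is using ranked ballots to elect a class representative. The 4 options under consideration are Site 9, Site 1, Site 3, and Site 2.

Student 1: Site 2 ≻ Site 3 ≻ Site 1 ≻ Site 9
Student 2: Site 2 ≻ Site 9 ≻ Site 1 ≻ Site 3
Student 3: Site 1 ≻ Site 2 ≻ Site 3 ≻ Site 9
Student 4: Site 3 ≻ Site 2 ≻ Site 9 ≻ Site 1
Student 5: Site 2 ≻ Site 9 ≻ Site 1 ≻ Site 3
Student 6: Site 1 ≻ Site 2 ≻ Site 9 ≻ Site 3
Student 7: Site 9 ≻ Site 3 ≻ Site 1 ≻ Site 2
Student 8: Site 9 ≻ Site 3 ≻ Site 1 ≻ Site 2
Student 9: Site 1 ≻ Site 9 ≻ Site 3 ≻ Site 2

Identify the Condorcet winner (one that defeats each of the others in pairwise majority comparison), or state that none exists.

Head-to-head results (9 voters total):
Site 9 vs Site 1: Site 9 wins 5–4.
Site 9 vs Site 3: Site 9 wins 6–3.
Site 9 vs Site 2: Site 2 wins 6–3.
Site 1 vs Site 3: Site 1 wins 5–4.
Site 1 vs Site 2: Site 1 wins 5–4.
Site 3 vs Site 2: Site 2 wins 5–4.
No candidate beats all others: Site 9 beats Site 1 beats Site 2 beats Site 9, a majority cycle.

No Condorcet winner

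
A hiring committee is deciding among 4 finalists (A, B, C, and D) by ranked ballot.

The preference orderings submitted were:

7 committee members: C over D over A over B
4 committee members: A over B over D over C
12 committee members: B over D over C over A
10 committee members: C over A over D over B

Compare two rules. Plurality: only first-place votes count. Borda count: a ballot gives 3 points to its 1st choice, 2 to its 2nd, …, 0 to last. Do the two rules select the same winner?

Plurality first-place counts: A 4, B 12, C 17, D 0 → C.
Borda totals: A 39, B 44, C 63, D 52 → C.
The two rules agree on C.

Yes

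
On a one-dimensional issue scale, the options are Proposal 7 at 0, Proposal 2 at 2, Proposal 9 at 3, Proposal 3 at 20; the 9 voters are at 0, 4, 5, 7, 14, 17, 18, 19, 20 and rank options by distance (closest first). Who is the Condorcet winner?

With single-peaked preferences on a line, the Condorcet winner is the candidate closest to the median voter.
The median voter (position 14) is closest to Proposal 3 at 20.
Check: Proposal 3 vs Proposal 9 — voters closer to Proposal 3: 5 of 9.

Proposal 3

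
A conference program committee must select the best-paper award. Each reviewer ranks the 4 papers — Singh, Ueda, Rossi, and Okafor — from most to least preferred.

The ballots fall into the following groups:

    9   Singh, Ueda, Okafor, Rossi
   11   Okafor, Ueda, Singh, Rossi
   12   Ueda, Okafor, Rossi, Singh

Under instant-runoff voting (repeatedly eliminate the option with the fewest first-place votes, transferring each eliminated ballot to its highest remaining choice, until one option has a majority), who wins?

Ueda

Round 1: Ueda 12, Okafor 11, Singh 9, Rossi 0. Rossi has the fewest and is eliminated.
Round 2: Ueda 12, Okafor 11, Singh 9. Singh has the fewest and is eliminated.
Round 3: Ueda 21, Okafor 11. Ueda has a majority.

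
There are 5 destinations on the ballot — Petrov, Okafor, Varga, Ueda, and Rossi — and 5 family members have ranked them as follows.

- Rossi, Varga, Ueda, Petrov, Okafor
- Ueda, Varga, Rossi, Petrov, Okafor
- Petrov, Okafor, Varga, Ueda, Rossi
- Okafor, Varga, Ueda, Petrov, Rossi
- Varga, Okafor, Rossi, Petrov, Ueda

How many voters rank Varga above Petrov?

Ballots ranking Varga above Petrov: 4.
Ballots ranking Petrov above Varga: 1.
So 4 of 5 voters prefer Varga to Petrov.

4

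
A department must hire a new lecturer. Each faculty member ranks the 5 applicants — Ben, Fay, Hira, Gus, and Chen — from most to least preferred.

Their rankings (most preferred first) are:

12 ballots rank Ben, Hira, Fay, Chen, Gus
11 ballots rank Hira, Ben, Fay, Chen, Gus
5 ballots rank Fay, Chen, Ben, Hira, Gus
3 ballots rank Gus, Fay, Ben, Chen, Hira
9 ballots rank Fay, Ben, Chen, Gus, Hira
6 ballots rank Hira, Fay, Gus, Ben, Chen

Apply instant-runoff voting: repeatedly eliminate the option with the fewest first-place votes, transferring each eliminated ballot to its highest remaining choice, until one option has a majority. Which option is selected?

Hira

Round 1: Hira 17, Fay 14, Ben 12, Gus 3, Chen 0. Chen has the fewest and is eliminated.
Round 2: Hira 17, Fay 14, Ben 12, Gus 3. Gus has the fewest and is eliminated.
Round 3: Fay 17, Hira 17, Ben 12. Ben has the fewest and is eliminated.
Round 4: Hira 29, Fay 17. Hira has a majority.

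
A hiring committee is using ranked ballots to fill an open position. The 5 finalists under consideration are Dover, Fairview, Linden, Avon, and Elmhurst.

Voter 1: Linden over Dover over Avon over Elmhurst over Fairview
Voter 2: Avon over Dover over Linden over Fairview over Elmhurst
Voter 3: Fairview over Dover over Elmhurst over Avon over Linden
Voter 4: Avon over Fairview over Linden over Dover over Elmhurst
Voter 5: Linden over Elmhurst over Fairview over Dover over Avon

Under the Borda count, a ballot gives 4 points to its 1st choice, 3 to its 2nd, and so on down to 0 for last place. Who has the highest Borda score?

Borda scores:
  Dover: 3 + 3 + 3 + 1 + 1 = 11
  Fairview: 0 + 1 + 4 + 3 + 2 = 10
  Linden: 4 + 2 + 0 + 2 + 4 = 12
  Avon: 2 + 4 + 1 + 4 + 0 = 11
  Elmhurst: 1 + 0 + 2 + 0 + 3 = 6
Linden has the highest total.

Linden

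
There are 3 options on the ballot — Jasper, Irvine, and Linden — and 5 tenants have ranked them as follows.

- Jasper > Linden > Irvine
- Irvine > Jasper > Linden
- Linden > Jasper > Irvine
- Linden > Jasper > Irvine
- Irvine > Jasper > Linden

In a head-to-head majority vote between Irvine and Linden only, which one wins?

Linden

Ballots ranking Irvine above Linden: 2.
Ballots ranking Linden above Irvine: 3.
Linden wins the head-to-head, 3–2.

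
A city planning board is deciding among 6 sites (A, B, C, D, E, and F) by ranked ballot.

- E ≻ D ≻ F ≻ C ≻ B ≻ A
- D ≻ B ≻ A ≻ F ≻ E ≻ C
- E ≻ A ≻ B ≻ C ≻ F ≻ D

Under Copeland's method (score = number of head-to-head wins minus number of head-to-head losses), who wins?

E

Pairwise results:
  A vs B: B wins 2–1.
  A vs C: A wins 2–1.
  A vs D: D wins 2–1.
  A vs E: E wins 2–1.
  A vs F: A wins 2–1.
  B vs C: B wins 2–1.
  B vs D: D wins 2–1.
  B vs E: E wins 2–1.
  B vs F: B wins 2–1.
  C vs D: D wins 2–1.
  C vs E: E wins 3–0.
  C vs F: F wins 2–1.
  D vs E: E wins 2–1.
  D vs F: D wins 2–1.
  E vs F: E wins 2–1.
Copeland scores (wins − losses):
  A: 2 − 3 = -1
  B: 3 − 2 = 1
  C: 0 − 5 = -5
  D: 4 − 1 = 3
  E: 5 − 0 = 5
  F: 1 − 4 = -3
E has the best Copeland score.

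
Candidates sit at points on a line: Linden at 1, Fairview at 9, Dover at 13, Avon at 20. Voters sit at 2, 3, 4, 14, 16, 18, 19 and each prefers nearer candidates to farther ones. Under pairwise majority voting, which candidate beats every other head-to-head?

Dover

With single-peaked preferences on a line, the Condorcet winner is the candidate closest to the median voter.
The median voter (position 14) is closest to Dover at 13.
Check: Dover vs Avon — voters closer to Dover: 5 of 7.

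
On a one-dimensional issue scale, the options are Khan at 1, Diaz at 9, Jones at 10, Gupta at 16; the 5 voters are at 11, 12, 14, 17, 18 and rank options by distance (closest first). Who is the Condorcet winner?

Gupta

With single-peaked preferences on a line, the Condorcet winner is the candidate closest to the median voter.
The median voter (position 14) is closest to Gupta at 16.
Check: Gupta vs Khan — voters closer to Gupta: 5 of 5.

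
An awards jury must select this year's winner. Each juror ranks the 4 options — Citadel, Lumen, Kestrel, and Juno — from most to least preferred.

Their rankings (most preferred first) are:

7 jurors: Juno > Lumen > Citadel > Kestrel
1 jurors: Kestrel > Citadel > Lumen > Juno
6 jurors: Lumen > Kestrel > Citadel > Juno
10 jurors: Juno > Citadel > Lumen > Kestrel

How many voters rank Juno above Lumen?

17

Ballots ranking Juno above Lumen: 7+10 = 17.
Ballots ranking Lumen above Juno: 1+6 = 7.
So 17 of 24 voters prefer Juno to Lumen.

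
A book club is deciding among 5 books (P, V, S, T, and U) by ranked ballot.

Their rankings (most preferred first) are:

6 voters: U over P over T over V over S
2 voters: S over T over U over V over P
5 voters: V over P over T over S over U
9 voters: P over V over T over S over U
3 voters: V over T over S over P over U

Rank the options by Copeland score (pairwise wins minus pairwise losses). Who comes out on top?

P

Pairwise results:
  P vs V: P wins 15–10.
  P vs S: P wins 20–5.
  P vs T: P wins 20–5.
  P vs U: P wins 17–8.
  V vs S: V wins 23–2.
  V vs T: V wins 17–8.
  V vs U: V wins 17–8.
  S vs T: T wins 23–2.
  S vs U: S wins 19–6.
  T vs U: T wins 19–6.
Copeland scores (wins − losses):
  P: 4 − 0 = 4
  V: 3 − 1 = 2
  S: 1 − 3 = -2
  T: 2 − 2 = 0
  U: 0 − 4 = -4
P has the best Copeland score.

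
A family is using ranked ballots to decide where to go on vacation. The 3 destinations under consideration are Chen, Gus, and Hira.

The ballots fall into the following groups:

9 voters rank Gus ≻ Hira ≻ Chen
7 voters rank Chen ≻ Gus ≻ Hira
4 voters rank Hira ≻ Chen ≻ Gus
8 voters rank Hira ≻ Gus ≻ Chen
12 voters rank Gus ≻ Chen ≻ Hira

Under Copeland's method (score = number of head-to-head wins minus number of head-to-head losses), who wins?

Pairwise results:
  Chen vs Gus: Gus wins 29–11.
  Chen vs Hira: Hira wins 21–19.
  Gus vs Hira: Gus wins 28–12.
Copeland scores (wins − losses):
  Chen: 0 − 2 = -2
  Gus: 2 − 0 = 2
  Hira: 1 − 1 = 0
Gus has the best Copeland score.

Gus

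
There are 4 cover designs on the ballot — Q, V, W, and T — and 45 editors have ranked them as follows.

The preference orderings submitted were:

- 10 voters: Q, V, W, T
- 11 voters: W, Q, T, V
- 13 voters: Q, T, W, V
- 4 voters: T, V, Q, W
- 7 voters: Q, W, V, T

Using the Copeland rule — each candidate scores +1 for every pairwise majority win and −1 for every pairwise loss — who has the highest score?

Q

Pairwise results:
  Q vs V: Q wins 41–4.
  Q vs W: Q wins 34–11.
  Q vs T: Q wins 41–4.
  V vs W: W wins 31–14.
  V vs T: T wins 28–17.
  W vs T: W wins 28–17.
Copeland scores (wins − losses):
  Q: 3 − 0 = 3
  V: 0 − 3 = -3
  W: 2 − 1 = 1
  T: 1 − 2 = -1
Q has the best Copeland score.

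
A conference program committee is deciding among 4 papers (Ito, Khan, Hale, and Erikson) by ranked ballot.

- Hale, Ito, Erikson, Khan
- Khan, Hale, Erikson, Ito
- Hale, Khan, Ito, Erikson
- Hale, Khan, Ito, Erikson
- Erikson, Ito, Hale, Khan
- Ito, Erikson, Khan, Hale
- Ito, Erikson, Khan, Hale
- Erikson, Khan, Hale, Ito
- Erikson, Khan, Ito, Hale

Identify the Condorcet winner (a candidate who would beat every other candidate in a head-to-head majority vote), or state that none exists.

Head-to-head results (9 voters total):
Ito vs Khan: Khan wins 5–4.
Ito vs Hale: Hale wins 5–4.
Ito vs Erikson: Ito wins 5–4.
Khan vs Hale: Khan wins 5–4.
Khan vs Erikson: Erikson wins 6–3.
Hale vs Erikson: Erikson wins 5–4.
No candidate beats all others: Ito beats Erikson beats Khan beats Ito, a majority cycle.

There is no Condorcet winner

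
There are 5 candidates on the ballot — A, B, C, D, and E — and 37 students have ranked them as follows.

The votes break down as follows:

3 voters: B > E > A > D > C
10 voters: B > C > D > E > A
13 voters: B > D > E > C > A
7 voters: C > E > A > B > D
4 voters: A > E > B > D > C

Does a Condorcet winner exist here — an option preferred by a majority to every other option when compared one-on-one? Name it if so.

Head-to-head results (37 voters total):
A vs B: B wins 26–11.
A vs C: C wins 30–7.
A vs D: D wins 23–14.
A vs E: E wins 33–4.
B vs C: B wins 30–7.
B vs D: B wins 37–0.
B vs E: B wins 26–11.
C vs D: D wins 20–17.
C vs E: E wins 20–17.
D vs E: D wins 23–14.
B beats each rival — A (26–11), C (30–7), D (37–0), E (26–11) — so B is the Condorcet winner.

B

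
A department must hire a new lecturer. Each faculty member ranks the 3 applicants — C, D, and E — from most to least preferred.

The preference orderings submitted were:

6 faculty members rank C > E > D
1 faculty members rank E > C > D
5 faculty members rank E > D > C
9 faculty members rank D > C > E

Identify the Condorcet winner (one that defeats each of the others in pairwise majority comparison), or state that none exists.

Head-to-head results (21 voters total):
C vs D: D wins 14–7.
C vs E: C wins 15–6.
D vs E: E wins 12–9.
No candidate beats all others: C beats E beats D beats C, a majority cycle.

There is no Condorcet winner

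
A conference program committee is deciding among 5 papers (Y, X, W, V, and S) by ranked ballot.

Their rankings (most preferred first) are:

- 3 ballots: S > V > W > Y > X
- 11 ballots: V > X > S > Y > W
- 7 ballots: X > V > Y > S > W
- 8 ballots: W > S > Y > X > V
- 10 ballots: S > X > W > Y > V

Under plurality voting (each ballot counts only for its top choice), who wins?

First-place vote totals:
  Y: 0
  X: 7
  W: 8
  V: 11
  S: 13
S has the most first-place votes.

S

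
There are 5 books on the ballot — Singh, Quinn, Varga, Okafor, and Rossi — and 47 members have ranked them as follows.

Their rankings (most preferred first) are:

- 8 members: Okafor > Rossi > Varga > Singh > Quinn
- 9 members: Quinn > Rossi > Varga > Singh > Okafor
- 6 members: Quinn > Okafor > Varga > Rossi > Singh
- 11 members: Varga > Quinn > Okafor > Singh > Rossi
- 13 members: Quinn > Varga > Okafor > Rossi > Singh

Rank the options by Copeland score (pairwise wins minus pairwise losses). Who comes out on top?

Quinn

Pairwise results:
  Singh vs Quinn: Quinn wins 39–8.
  Singh vs Varga: Varga wins 47–0.
  Singh vs Okafor: Okafor wins 38–9.
  Singh vs Rossi: Rossi wins 36–11.
  Quinn vs Varga: Quinn wins 28–19.
  Quinn vs Okafor: Quinn wins 39–8.
  Quinn vs Rossi: Quinn wins 39–8.
  Varga vs Okafor: Varga wins 33–14.
  Varga vs Rossi: Varga wins 30–17.
  Okafor vs Rossi: Okafor wins 38–9.
Copeland scores (wins − losses):
  Singh: 0 − 4 = -4
  Quinn: 4 − 0 = 4
  Varga: 3 − 1 = 2
  Okafor: 2 − 2 = 0
  Rossi: 1 − 3 = -2
Quinn has the best Copeland score.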